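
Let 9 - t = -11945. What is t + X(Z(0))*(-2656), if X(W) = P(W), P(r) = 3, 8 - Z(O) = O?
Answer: 3986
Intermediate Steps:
t = 11954 (t = 9 - 1*(-11945) = 9 + 11945 = 11954)
Z(O) = 8 - O
X(W) = 3
t + X(Z(0))*(-2656) = 11954 + 3*(-2656) = 11954 - 7968 = 3986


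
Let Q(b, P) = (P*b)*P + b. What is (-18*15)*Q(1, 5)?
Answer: -7020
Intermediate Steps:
Q(b, P) = b + b*P² (Q(b, P) = b*P² + b = b + b*P²)
(-18*15)*Q(1, 5) = (-18*15)*(1*(1 + 5²)) = -270*(1 + 25) = -270*26 = -7020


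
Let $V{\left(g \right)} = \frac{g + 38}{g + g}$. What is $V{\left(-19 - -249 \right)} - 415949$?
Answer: $- \frac{47834068}{115} \approx -4.1595 \cdot 10^{5}$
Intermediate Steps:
$V{\left(g \right)} = \frac{38 + g}{2 g}$
$V{\left(-19 - -249 \right)} - 415949 = \frac{38 - -230}{2 \left(-19 - -249\right)} - 415949 = \frac{38 + \left(-19 + 249\right)}{2 \left(-19 + 249\right)} - 415949 = \frac{38 + 230}{2 \cdot 230} - 415949 = \frac{1}{2} \cdot \frac{1}{230} \cdot 268 - 415949 = \frac{67}{115} - 415949 = - \frac{47834068}{115}$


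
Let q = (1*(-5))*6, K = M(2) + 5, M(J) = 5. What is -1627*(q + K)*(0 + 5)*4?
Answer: 650800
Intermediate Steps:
K = 10 (K = 5 + 5 = 10)
q = -30 (q = -5*6 = -30)
-1627*(q + K)*(0 + 5)*4 = -1627*(-30 + 10)*(0 + 5)*4 = -1627*(-20*5)*4 = -(-162700)*4 = -1627*(-400) = 650800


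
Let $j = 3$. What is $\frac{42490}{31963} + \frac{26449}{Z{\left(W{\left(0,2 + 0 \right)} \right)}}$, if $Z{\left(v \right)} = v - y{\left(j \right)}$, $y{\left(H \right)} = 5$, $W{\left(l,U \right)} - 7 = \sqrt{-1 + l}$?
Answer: $\frac{1690991224}{159815} - \frac{26449 i}{5} \approx 10581.0 - 5289.8 i$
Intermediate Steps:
$W{\left(l,U \right)} = 7 + \sqrt{-1 + l}$
$Z{\left(v \right)} = -5 + v$ ($Z{\left(v \right)} = v - 5 = -5 + v$)
$\frac{42490}{31963} + \frac{26449}{Z{\left(W{\left(0,2 + 0 \right)} \right)}} = \frac{42490}{31963} + \frac{26449}{-5 + \left(7 + \sqrt{-1 + 0}\right)} = 42490 \cdot \frac{1}{31963} + \frac{26449}{-5 + \left(7 + \sqrt{-1}\right)} = \frac{42490}{31963} + \frac{26449}{-5 + \left(7 + i\right)} = \frac{42490}{31963} + \frac{26449}{2 + i} = \frac{42490}{31963} + 26449 \frac{2 - i}{5} = \frac{42490}{31963} + \frac{26449 \left(2 - i\right)}{5}$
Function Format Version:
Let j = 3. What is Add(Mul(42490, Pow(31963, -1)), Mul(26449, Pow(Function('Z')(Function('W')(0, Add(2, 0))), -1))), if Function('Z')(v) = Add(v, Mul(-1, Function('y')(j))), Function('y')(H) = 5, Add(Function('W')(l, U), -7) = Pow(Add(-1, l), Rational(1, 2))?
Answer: Add(Rational(1690991224, 159815), Mul(Rational(-26449, 5), I)) ≈ Add(10581., Mul(-5289.8, I))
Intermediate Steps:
Function('W')(l, U) = Add(7, Pow(Add(-1, l), Rational(1, 2)))
Function('Z')(v) = Add(-5, v) (Function('Z')(v) = Add(v, Mul(-1, 5)) = Add(v, -5) = Add(-5, v))
Add(Mul(42490, Pow(31963, -1)), Mul(26449, Pow(Function('Z')(Function('W')(0, Add(2, 0))), -1))) = Add(Mul(42490, Pow(31963, -1)), Mul(26449, Pow(Add(-5, Add(7, Pow(Add(-1, 0), Rational(1, 2)))), -1))) = Add(Mul(42490, Rational(1, 31963)), Mul(26449, Pow(Add(-5, Add(7, Pow(-1, Rational(1, 2)))), -1))) = Add(Rational(42490, 31963), Mul(26449, Pow(Add(-5, Add(7, I)), -1))) = Add(Rational(42490, 31963), Mul(26449, Pow(Add(2, I), -1))) = Add(Rational(42490, 31963), Mul(26449, Mul(Rational(1, 5), Add(2, Mul(-1, I))))) = Add(Rational(42490, 31963), Mul(Rational(26449, 5), Add(2, Mul(-1, I))))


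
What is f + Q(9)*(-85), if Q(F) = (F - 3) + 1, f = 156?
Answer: -439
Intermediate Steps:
Q(F) = -2 + F (Q(F) = (-3 + F) + 1 = -2 + F)
f + Q(9)*(-85) = 156 + (-2 + 9)*(-85) = 156 + 7*(-85) = 156 - 595 = -439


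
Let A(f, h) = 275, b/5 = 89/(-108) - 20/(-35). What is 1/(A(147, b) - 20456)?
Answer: -1/20181 ≈ -4.9552e-5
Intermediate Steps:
b = -955/756 (b = 5*(89/(-108) - 20/(-35)) = 5*(89*(-1/108) - 20*(-1/35)) = 5*(-89/108 + 4/7) = 5*(-191/756) = -955/756 ≈ -1.2632)
1/(A(147, b) - 20456) = 1/(275 - 20456) = 1/(-20181) = -1/20181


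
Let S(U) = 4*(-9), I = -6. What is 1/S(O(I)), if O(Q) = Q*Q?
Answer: -1/36 ≈ -0.027778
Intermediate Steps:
O(Q) = Q²
S(U) = -36
1/S(O(I)) = 1/(-36) = -1/36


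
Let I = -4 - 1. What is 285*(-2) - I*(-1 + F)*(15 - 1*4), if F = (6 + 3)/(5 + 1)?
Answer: -1085/2 ≈ -542.50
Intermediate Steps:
I = -5
F = 3/2 (F = 9/6 = 9*(1/6) = 3/2 ≈ 1.5000)
285*(-2) - I*(-1 + F)*(15 - 1*4) = 285*(-2) - (-5*(-1 + 3/2))*(15 - 1*4) = -570 - (-5*1/2)*(15 - 4) = -570 - (-5)*11/2 = -570 - 1*(-55/2) = -570 + 55/2 = -1085/2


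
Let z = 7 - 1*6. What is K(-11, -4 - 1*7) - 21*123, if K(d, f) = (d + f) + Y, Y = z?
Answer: -2604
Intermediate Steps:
z = 1 (z = 7 - 6 = 1)
Y = 1
K(d, f) = 1 + d + f (K(d, f) = (d + f) + 1 = 1 + d + f)
K(-11, -4 - 1*7) - 21*123 = (1 - 11 + (-4 - 1*7)) - 21*123 = (1 - 11 + (-4 - 7)) - 2583 = (1 - 11 - 11) - 2583 = -21 - 2583 = -2604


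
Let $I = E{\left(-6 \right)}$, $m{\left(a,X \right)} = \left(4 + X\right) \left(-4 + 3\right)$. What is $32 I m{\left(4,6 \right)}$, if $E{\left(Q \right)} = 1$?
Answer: $-320$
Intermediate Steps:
$m{\left(a,X \right)} = -4 - X$ ($m{\left(a,X \right)} = \left(4 + X\right) \left(-1\right) = -4 - X$)
$I = 1$
$32 I m{\left(4,6 \right)} = 32 \cdot 1 \left(-4 - 6\right) = 32 \left(-4 - 6\right) = 32 \left(-10\right) = -320$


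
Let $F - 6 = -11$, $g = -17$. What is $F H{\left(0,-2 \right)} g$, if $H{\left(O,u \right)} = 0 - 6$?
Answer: $-510$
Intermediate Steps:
$H{\left(O,u \right)} = -6$ ($H{\left(O,u \right)} = 0 - 6 = -6$)
$F = -5$ ($F = 6 - 11 = -5$)
$F H{\left(0,-2 \right)} g = \left(-5\right) \left(-6\right) \left(-17\right) = 30 \left(-17\right) = -510$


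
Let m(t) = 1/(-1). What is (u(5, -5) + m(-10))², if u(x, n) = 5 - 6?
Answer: 4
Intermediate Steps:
u(x, n) = -1
m(t) = -1
(u(5, -5) + m(-10))² = (-1 - 1)² = (-2)² = 4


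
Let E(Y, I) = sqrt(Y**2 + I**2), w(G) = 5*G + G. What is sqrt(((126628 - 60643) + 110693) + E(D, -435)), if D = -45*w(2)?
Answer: sqrt(176678 + 15*sqrt(2137)) ≈ 421.15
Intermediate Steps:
w(G) = 6*G
D = -540 (D = -270*2 = -45*12 = -540)
E(Y, I) = sqrt(I**2 + Y**2)
sqrt(((126628 - 60643) + 110693) + E(D, -435)) = sqrt(((126628 - 60643) + 110693) + sqrt((-435)**2 + (-540)**2)) = sqrt((65985 + 110693) + sqrt(189225 + 291600)) = sqrt(176678 + sqrt(480825)) = sqrt(176678 + 15*sqrt(2137))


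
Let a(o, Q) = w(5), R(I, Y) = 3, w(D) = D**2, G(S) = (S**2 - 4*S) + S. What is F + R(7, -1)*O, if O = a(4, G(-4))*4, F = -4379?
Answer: -4079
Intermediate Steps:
G(S) = S**2 - 3*S
a(o, Q) = 25 (a(o, Q) = 5**2 = 25)
O = 100 (O = 25*4 = 100)
F + R(7, -1)*O = -4379 + 3*100 = -4379 + 300 = -4079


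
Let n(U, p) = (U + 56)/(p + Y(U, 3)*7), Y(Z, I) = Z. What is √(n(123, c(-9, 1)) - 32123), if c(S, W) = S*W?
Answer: I*√5829515421/426 ≈ 179.23*I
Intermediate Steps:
n(U, p) = (56 + U)/(p + 7*U) (n(U, p) = (U + 56)/(p + U*7) = (56 + U)/(p + 7*U))
√(n(123, c(-9, 1)) - 32123) = √((56 + 123)/(-9*1 + 7*123) - 32123) = √(179/(-9 + 861) - 32123) = √(179/852 - 32123) = √(-27368617/852) = I*√5829515421/426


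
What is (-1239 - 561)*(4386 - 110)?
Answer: -7696800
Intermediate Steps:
(-1239 - 561)*(4386 - 110) = -1800*4276 = -7696800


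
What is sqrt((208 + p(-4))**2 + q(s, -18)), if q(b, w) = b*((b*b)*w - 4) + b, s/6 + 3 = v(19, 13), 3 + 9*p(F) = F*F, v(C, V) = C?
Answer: I*sqrt(1286415191)/9 ≈ 3985.2*I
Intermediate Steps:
p(F) = -1/3 + F**2/9 (p(F) = -1/3 + (F*F)/9 = -1/3 + F**2/9)
s = 96 (s = -18 + 6*19 = -18 + 114 = 96)
q(b, w) = b + b*(-4 + w*b**2) (q(b, w) = b*(b**2*w - 4) + b = b*(w*b**2 - 4) + b = b*(-4 + w*b**2) + b = b + b*(-4 + w*b**2))
sqrt((208 + p(-4))**2 + q(s, -18)) = sqrt((208 + (-1/3 + (1/9)*(-4)**2))**2 + 96*(-3 - 18*96**2)) = sqrt((208 + (-1/3 + (1/9)*16))**2 + 96*(-3 - 18*9216)) = sqrt((208 + (-1/3 + 16/9))**2 + 96*(-3 - 165888)) = sqrt((208 + 13/9)**2 + 96*(-165891)) = sqrt((1885/9)**2 - 15925536) = sqrt(3553225/81 - 15925536) = sqrt(-1286415191/81) = I*sqrt(1286415191)/9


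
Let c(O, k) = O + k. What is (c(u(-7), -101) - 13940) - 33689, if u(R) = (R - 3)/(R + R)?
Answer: -334105/7 ≈ -47729.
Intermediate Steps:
u(R) = (-3 + R)/(2*R) (u(R) = (-3 + R)/((2*R)) = (-3 + R)*(1/(2*R)) = (-3 + R)/(2*R))
(c(u(-7), -101) - 13940) - 33689 = (((½)*(-3 - 7)/(-7) - 101) - 13940) - 33689 = (((½)*(-⅐)*(-10) - 101) - 13940) - 33689 = ((5/7 - 101) - 13940) - 33689 = (-702/7 - 13940) - 33689 = -98282/7 - 33689 = -334105/7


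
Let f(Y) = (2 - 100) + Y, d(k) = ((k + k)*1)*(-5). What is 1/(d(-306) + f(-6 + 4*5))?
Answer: 1/2976 ≈ 0.00033602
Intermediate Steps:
d(k) = -10*k (d(k) = ((2*k)*1)*(-5) = (2*k)*(-5) = -10*k)
f(Y) = -98 + Y
1/(d(-306) + f(-6 + 4*5)) = 1/(-10*(-306) + (-98 + (-6 + 4*5))) = 1/(3060 + (-98 + (-6 + 20))) = 1/(3060 + (-98 + 14)) = 1/(3060 - 84) = 1/2976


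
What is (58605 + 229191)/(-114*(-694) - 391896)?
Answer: -23983/26065 ≈ -0.92012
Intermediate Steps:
(58605 + 229191)/(-114*(-694) - 391896) = 287796/(79116 - 391896) = 287796/(-312780) = 287796*(-1/312780) = -23983/26065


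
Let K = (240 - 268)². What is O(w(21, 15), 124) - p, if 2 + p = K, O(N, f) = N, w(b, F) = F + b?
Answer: -746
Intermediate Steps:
K = 784 (K = (-28)² = 784)
p = 782 (p = -2 + 784 = 782)
O(w(21, 15), 124) - p = (15 + 21) - 1*782 = 36 - 782 = -746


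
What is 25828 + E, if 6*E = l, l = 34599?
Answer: 63189/2 ≈ 31595.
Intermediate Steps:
E = 11533/2 (E = (⅙)*34599 = 11533/2 ≈ 5766.5)
25828 + E = 25828 + 11533/2 = 63189/2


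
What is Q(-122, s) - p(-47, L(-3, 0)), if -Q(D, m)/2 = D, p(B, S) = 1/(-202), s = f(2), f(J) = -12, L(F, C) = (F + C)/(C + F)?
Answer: 49289/202 ≈ 244.00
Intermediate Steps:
L(F, C) = 1 (L(F, C) = (C + F)/(C + F) = 1)
s = -12
p(B, S) = -1/202
Q(D, m) = -2*D
Q(-122, s) - p(-47, L(-3, 0)) = -2*(-122) - 1*(-1/202) = 244 + 1/202 = 49289/202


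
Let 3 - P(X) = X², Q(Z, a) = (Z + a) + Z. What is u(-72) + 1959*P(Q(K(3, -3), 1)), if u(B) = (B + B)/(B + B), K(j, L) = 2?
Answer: -43097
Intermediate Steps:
Q(Z, a) = a + 2*Z
P(X) = 3 - X²
u(B) = 1 (u(B) = (2*B)/((2*B)) = (2*B)*(1/(2*B)) = 1)
u(-72) + 1959*P(Q(K(3, -3), 1)) = 1 + 1959*(3 - (1 + 2*2)²) = 1 + 1959*(3 - (1 + 4)²) = 1 + 1959*(3 - 1*5²) = 1 + 1959*(3 - 1*25) = 1 + 1959*(3 - 25) = 1 + 1959*(-22) = 1 - 43098 = -43097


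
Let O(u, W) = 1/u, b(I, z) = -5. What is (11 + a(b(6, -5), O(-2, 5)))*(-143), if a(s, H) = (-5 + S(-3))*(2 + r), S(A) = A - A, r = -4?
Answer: -3003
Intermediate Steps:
S(A) = 0
a(s, H) = 10 (a(s, H) = (-5 + 0)*(2 - 4) = -5*(-2) = 10)
(11 + a(b(6, -5), O(-2, 5)))*(-143) = (11 + 10)*(-143) = 21*(-143) = -3003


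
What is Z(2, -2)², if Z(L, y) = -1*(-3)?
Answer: 9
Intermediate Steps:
Z(L, y) = 3
Z(2, -2)² = 3² = 9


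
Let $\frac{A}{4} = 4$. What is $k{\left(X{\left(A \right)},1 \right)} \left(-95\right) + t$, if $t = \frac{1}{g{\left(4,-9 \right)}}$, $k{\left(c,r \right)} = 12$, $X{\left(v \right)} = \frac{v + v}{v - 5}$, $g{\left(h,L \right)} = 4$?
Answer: $- \frac{4559}{4} \approx -1139.8$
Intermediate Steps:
$A = 16$ ($A = 4 \cdot 4 = 16$)
$X{\left(v \right)} = \frac{2 v}{-5 + v}$
$t = \frac{1}{4} \approx 0.25$
$k{\left(X{\left(A \right)},1 \right)} \left(-95\right) + t = 12 \left(-95\right) + \frac{1}{4} = -1140 + \frac{1}{4} = - \frac{4559}{4}$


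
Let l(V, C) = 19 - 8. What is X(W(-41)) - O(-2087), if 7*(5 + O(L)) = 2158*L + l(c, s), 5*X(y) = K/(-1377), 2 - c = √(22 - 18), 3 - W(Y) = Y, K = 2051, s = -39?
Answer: 31008442093/48195 ≈ 6.4340e+5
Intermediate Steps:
W(Y) = 3 - Y
c = 0 (c = 2 - √(22 - 18) = 2 - √4 = 2 - 1*2 = 2 - 2 = 0)
l(V, C) = 11
X(y) = -2051/6885 (X(y) = (2051/(-1377))/5 = (2051*(-1/1377))/5 = (⅕)*(-2051/1377) = -2051/6885)
O(L) = -24/7 + 2158*L/7 (O(L) = -5 + (2158*L + 11)/7 = -5 + (11 + 2158*L)/7 = -5 + (11/7 + 2158*L/7) = -24/7 + 2158*L/7)
X(W(-41)) - O(-2087) = -2051/6885 - (-24/7 + (2158/7)*(-2087)) = -2051/6885 - (-24/7 - 4503746/7) = -2051/6885 - 1*(-4503770/7) = -2051/6885 + 4503770/7 = 31008442093/48195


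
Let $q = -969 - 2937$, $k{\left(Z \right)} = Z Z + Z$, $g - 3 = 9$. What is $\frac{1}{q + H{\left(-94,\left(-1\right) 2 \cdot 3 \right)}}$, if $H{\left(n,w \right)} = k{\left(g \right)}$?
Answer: $- \frac{1}{3750} \approx -0.00026667$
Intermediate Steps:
$g = 12$ ($g = 3 + 9 = 12$)
$k{\left(Z \right)} = Z + Z^{2}$ ($k{\left(Z \right)} = Z^{2} + Z = Z + Z^{2}$)
$q = -3906$
$H{\left(n,w \right)} = 156$ ($H{\left(n,w \right)} = 12 \left(1 + 12\right) = 12 \cdot 13 = 156$)
$\frac{1}{q + H{\left(-94,\left(-1\right) 2 \cdot 3 \right)}} = \frac{1}{-3906 + 156} = \frac{1}{-3750} = - \frac{1}{3750}$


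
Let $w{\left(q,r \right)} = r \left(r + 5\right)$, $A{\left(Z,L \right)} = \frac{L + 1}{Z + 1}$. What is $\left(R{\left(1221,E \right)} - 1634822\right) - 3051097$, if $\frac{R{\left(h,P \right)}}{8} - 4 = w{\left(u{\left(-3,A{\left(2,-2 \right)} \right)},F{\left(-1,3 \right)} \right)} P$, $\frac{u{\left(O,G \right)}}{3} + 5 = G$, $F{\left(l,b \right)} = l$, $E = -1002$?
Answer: $-4653823$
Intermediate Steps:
$A{\left(Z,L \right)} = \frac{1 + L}{1 + Z}$
$u{\left(O,G \right)} = -15 + 3 G$
$w{\left(q,r \right)} = r \left(5 + r\right)$
$R{\left(h,P \right)} = 32 - 32 P$ ($R{\left(h,P \right)} = 32 + 8 - (5 - 1) P = 32 + 8 \left(-1\right) 4 P = 32 + 8 \left(- 4 P\right) = 32 - 32 P$)
$\left(R{\left(1221,E \right)} - 1634822\right) - 3051097 = \left(\left(32 - -32064\right) - 1634822\right) - 3051097 = \left(\left(32 + 32064\right) - 1634822\right) - 3051097 = \left(32096 - 1634822\right) - 3051097 = -1602726 - 3051097 = -4653823$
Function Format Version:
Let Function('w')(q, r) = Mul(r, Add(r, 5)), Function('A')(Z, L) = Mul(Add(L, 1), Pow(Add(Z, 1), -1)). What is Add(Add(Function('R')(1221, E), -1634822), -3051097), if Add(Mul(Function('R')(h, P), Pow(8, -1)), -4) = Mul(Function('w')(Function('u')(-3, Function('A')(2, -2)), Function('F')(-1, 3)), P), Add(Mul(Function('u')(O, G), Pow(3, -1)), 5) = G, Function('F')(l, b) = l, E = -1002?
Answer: -4653823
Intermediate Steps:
Function('A')(Z, L) = Mul(Pow(Add(1, Z), -1), Add(1, L)) (Function('A')(Z, L) = Mul(Add(1, L), Pow(Add(1, Z), -1)) = Mul(Pow(Add(1, Z), -1), Add(1, L)))
Function('u')(O, G) = Add(-15, Mul(3, G))
Function('w')(q, r) = Mul(r, Add(5, r))
Function('R')(h, P) = Add(32, Mul(-32, P)) (Function('R')(h, P) = Add(32, Mul(8, Mul(Mul(-1, Add(5, -1)), P))) = Add(32, Mul(8, Mul(Mul(-1, 4), P))) = Add(32, Mul(8, Mul(-4, P))) = Add(32, Mul(-32, P)))
Add(Add(Function('R')(1221, E), -1634822), -3051097) = Add(Add(Add(32, Mul(-32, -1002)), -1634822), -3051097) = Add(Add(Add(32, 32064), -1634822), -3051097) = Add(Add(32096, -1634822), -3051097) = Add(-1602726, -3051097) = -4653823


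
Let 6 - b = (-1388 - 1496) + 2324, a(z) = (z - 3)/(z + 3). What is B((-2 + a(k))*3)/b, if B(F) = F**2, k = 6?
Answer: 25/566 ≈ 0.044170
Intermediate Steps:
a(z) = (-3 + z)/(3 + z)
b = 566 (b = 6 - ((-1388 - 1496) + 2324) = 6 - (-2884 + 2324) = 6 - 1*(-560) = 6 + 560 = 566)
B((-2 + a(k))*3)/b = ((-2 + (-3 + 6)/(3 + 6))*3)**2/566 = ((-2 + 3/9)*3)**2*(1/566) = ((-2 + (1/9)*3)*3)**2*(1/566) = ((-2 + 1/3)*3)**2*(1/566) = (-5/3*3)**2*(1/566) = (-5)**2*(1/566) = 25*(1/566) = 25/566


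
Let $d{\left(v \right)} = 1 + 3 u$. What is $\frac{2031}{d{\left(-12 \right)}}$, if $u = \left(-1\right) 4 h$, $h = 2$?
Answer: $- \frac{2031}{23} \approx -88.304$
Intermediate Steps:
$u = -8$ ($u = \left(-1\right) 4 \cdot 2 = \left(-4\right) 2 = -8$)
$d{\left(v \right)} = -23$ ($d{\left(v \right)} = 1 + 3 \left(-8\right) = 1 - 24 = -23$)
$\frac{2031}{d{\left(-12 \right)}} = \frac{2031}{-23} = 2031 \left(- \frac{1}{23}\right) = - \frac{2031}{23}$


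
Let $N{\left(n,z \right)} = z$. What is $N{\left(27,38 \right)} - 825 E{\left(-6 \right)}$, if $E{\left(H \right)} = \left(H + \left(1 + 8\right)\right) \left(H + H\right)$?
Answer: $29738$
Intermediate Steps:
$E{\left(H \right)} = 2 H \left(9 + H\right)$ ($E{\left(H \right)} = \left(H + 9\right) 2 H = \left(9 + H\right) 2 H = 2 H \left(9 + H\right)$)
$N{\left(27,38 \right)} - 825 E{\left(-6 \right)} = 38 - 825 \cdot 2 \left(-6\right) \left(9 - 6\right) = 38 - 825 \cdot 2 \left(-6\right) 3 = 38 - -29700 = 38 + 29700 = 29738$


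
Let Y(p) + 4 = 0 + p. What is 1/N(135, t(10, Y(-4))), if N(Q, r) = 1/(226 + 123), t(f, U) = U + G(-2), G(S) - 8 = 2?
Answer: 349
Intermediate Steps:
Y(p) = -4 + p (Y(p) = -4 + (0 + p) = -4 + p)
G(S) = 10 (G(S) = 8 + 2 = 10)
t(f, U) = 10 + U (t(f, U) = U + 10 = 10 + U)
N(Q, r) = 1/349
1/N(135, t(10, Y(-4))) = 1/(1/349) = 349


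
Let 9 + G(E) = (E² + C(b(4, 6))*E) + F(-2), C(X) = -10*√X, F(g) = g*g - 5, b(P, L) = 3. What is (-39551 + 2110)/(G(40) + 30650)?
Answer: -15088723/12986720 - 37441*√3/2597344 ≈ -1.1868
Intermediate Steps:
F(g) = -5 + g² (F(g) = g² - 5 = -5 + g²)
G(E) = -10 + E² - 10*E*√3 (G(E) = -9 + ((E² + (-10*√3)*E) + (-5 + (-2)²)) = -9 + ((E² - 10*E*√3) + (-5 + 4)) = -9 + ((E² - 10*E*√3) - 1) = -9 + (-1 + E² - 10*E*√3) = -10 + E² - 10*E*√3)
(-39551 + 2110)/(G(40) + 30650) = (-39551 + 2110)/((-10 + 40² - 10*40*√3) + 30650) = -37441/((-10 + 1600 - 400*√3) + 30650) = -37441/((1590 - 400*√3) + 30650) = -37441/(32240 - 400*√3)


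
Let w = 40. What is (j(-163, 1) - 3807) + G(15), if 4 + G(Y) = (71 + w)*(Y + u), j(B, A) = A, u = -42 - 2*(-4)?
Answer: -5919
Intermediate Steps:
u = -34 (u = -42 - 1*(-8) = -42 + 8 = -34)
G(Y) = -3778 + 111*Y (G(Y) = -4 + (71 + 40)*(Y - 34) = -4 + 111*(-34 + Y) = -4 + (-3774 + 111*Y) = -3778 + 111*Y)
(j(-163, 1) - 3807) + G(15) = (1 - 3807) + (-3778 + 111*15) = -3806 + (-3778 + 1665) = -3806 - 2113 = -5919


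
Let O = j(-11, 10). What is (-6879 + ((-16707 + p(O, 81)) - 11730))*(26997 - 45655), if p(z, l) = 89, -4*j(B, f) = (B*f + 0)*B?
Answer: 657265366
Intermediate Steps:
j(B, f) = -f*B**2/4 (j(B, f) = -(B*f + 0)*B/4 = -B*f*B/4 = -f*B**2/4)
O = -605/2 (O = -1/4*10*(-11)**2 = -1/4*10*121 = -605/2 ≈ -302.50)
(-6879 + ((-16707 + p(O, 81)) - 11730))*(26997 - 45655) = (-6879 + ((-16707 + 89) - 11730))*(26997 - 45655) = (-6879 + (-16618 - 11730))*(-18658) = (-6879 - 28348)*(-18658) = -35227*(-18658) = 657265366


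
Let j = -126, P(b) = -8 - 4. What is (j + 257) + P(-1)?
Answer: 119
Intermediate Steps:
P(b) = -12
(j + 257) + P(-1) = (-126 + 257) - 12 = 131 - 12 = 119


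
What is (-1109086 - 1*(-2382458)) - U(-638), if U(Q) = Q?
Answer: 1274010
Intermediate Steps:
(-1109086 - 1*(-2382458)) - U(-638) = (-1109086 - 1*(-2382458)) - 1*(-638) = (-1109086 + 2382458) + 638 = 1273372 + 638 = 1274010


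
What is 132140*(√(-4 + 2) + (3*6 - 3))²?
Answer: 29467220 + 3964200*I*√2 ≈ 2.9467e+7 + 5.6062e+6*I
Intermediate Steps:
132140*(√(-4 + 2) + (3*6 - 3))² = 132140*(√(-2) + (18 - 3))² = 132140*(I*√2 + 15)² = 132140*(15 + I*√2)²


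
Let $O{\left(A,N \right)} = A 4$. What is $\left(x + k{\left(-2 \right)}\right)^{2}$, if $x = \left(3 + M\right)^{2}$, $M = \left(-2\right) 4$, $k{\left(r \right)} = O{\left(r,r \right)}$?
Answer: $289$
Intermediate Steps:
$O{\left(A,N \right)} = 4 A$
$k{\left(r \right)} = 4 r$
$M = -8$
$x = 25$ ($x = \left(3 - 8\right)^{2} = \left(-5\right)^{2} = 25$)
$\left(x + k{\left(-2 \right)}\right)^{2} = \left(25 + 4 \left(-2\right)\right)^{2} = \left(25 - 8\right)^{2} = 17^{2} = 289$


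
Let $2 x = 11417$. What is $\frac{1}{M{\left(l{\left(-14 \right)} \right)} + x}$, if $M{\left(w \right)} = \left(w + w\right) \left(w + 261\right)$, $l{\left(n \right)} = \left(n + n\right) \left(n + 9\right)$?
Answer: $\frac{2}{235977} \approx 8.4754 \cdot 10^{-6}$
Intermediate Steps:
$x = \frac{11417}{2}$ ($x = \frac{1}{2} \cdot 11417 = \frac{11417}{2} \approx 5708.5$)
$l{\left(n \right)} = 2 n \left(9 + n\right)$
$M{\left(w \right)} = 2 w \left(261 + w\right)$
$\frac{1}{M{\left(l{\left(-14 \right)} \right)} + x} = \frac{1}{2 \cdot 2 \left(-14\right) \left(9 - 14\right) \left(261 + 2 \left(-14\right) \left(9 - 14\right)\right) + \frac{11417}{2}} = \frac{1}{2 \cdot 2 \left(-14\right) \left(-5\right) \left(261 + 2 \left(-14\right) \left(-5\right)\right) + \frac{11417}{2}} = \frac{1}{2 \cdot 140 \left(261 + 140\right) + \frac{11417}{2}} = \frac{1}{2 \cdot 140 \cdot 401 + \frac{11417}{2}} = \frac{1}{112280 + \frac{11417}{2}} = \frac{1}{\frac{235977}{2}} = \frac{2}{235977}$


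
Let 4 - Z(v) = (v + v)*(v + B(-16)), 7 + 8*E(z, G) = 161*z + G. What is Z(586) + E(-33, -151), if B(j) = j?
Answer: -5349759/8 ≈ -6.6872e+5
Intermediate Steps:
E(z, G) = -7/8 + G/8 + 161*z/8 (E(z, G) = -7/8 + (161*z + G)/8 = -7/8 + (G + 161*z)/8 = -7/8 + (G/8 + 161*z/8) = -7/8 + G/8 + 161*z/8)
Z(v) = 4 - 2*v*(-16 + v) (Z(v) = 4 - (v + v)*(v - 16) = 4 - 2*v*(-16 + v))
Z(586) + E(-33, -151) = (4 - 2*586² + 32*586) + (-7/8 + (⅛)*(-151) + (161/8)*(-33)) = (4 - 2*343396 + 18752) + (-7/8 - 151/8 - 5313/8) = (4 - 686792 + 18752) - 5471/8 = -668036 - 5471/8 = -5349759/8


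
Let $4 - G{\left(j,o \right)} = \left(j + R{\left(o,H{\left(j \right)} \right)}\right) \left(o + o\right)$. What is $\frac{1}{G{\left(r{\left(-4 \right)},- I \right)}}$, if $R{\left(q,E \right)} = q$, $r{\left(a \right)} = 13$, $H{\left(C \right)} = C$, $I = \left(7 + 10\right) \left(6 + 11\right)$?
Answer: $- \frac{1}{159524} \approx -6.2687 \cdot 10^{-6}$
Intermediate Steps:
$I = 289$ ($I = 17 \cdot 17 = 289$)
$G{\left(j,o \right)} = 4 - 2 o \left(j + o\right)$ ($G{\left(j,o \right)} = 4 - \left(j + o\right) \left(o + o\right) = 4 - \left(j + o\right) 2 o = 4 - 2 o \left(j + o\right)$)
$\frac{1}{G{\left(r{\left(-4 \right)},- I \right)}} = \frac{1}{4 - 2 \left(\left(-1\right) 289\right)^{2} - 26 \left(\left(-1\right) 289\right)} = \frac{1}{4 - 2 \left(-289\right)^{2} - 26 \left(-289\right)} = \frac{1}{4 - 167042 + 7514} = \frac{1}{-159524} = - \frac{1}{159524}$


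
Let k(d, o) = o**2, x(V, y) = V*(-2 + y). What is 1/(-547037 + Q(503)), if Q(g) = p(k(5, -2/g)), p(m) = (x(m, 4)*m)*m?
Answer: -16196005304479729/8859814153746677512845 ≈ -1.8280e-6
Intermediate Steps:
p(m) = 2*m**3 (p(m) = ((m*(-2 + 4))*m)*m = ((m*2)*m)*m = ((2*m)*m)*m = (2*m**2)*m = 2*m**3)
Q(g) = 128/g**6 (Q(g) = 2*((-2/g)**2)**3 = 2*(4/g**2)**3 = 2*(64/g**6) = 128/g**6)
1/(-547037 + Q(503)) = 1/(-547037 + 128/503**6) = 1/(-547037 + 128*(1/16196005304479729)) = 1/(-547037 + 128/16196005304479729) = 1/(-8859814153746677512845/16196005304479729) = -16196005304479729/8859814153746677512845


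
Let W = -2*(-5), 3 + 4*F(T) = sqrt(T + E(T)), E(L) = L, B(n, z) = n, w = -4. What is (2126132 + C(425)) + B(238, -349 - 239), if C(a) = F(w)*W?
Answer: 4252725/2 + 5*I*sqrt(2) ≈ 2.1264e+6 + 7.0711*I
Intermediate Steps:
F(T) = -3/4 + sqrt(2)*sqrt(T)/4 (F(T) = -3/4 + sqrt(T + T)/4 = -3/4 + sqrt(2*T)/4 = -3/4 + (sqrt(2)*sqrt(T))/4 = -3/4 + sqrt(2)*sqrt(T)/4)
W = 10
C(a) = -15/2 + 5*I*sqrt(2) (C(a) = (-3/4 + sqrt(2)*sqrt(-4)/4)*10 = (-3/4 + sqrt(2)*(2*I)/4)*10 = (-3/4 + I*sqrt(2)/2)*10 = -15/2 + 5*I*sqrt(2))
(2126132 + C(425)) + B(238, -349 - 239) = (2126132 + (-15/2 + 5*I*sqrt(2))) + 238 = (4252249/2 + 5*I*sqrt(2)) + 238 = 4252725/2 + 5*I*sqrt(2)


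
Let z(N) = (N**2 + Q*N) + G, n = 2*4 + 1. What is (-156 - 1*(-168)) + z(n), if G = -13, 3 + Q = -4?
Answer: 17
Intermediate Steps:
Q = -7 (Q = -3 - 4 = -7)
n = 9 (n = 8 + 1 = 9)
z(N) = -13 + N**2 - 7*N (z(N) = (N**2 - 7*N) - 13 = -13 + N**2 - 7*N)
(-156 - 1*(-168)) + z(n) = (-156 - 1*(-168)) + (-13 + 9**2 - 7*9) = (-156 + 168) + (-13 + 81 - 63) = 12 + 5 = 17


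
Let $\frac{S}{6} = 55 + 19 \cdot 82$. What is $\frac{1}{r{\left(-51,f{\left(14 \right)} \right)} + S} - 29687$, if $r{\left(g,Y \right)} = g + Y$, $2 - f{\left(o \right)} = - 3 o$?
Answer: $- \frac{287102976}{9671} \approx -29687.0$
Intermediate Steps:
$f{\left(o \right)} = 2 + 3 o$ ($f{\left(o \right)} = 2 - - 3 o = 2 + 3 o$)
$S = 9678$ ($S = 6 \left(55 + 19 \cdot 82\right) = 6 \left(55 + 1558\right) = 6 \cdot 1613 = 9678$)
$r{\left(g,Y \right)} = Y + g$
$\frac{1}{r{\left(-51,f{\left(14 \right)} \right)} + S} - 29687 = \frac{1}{\left(\left(2 + 3 \cdot 14\right) - 51\right) + 9678} - 29687 = \frac{1}{\left(\left(2 + 42\right) - 51\right) + 9678} - 29687 = \frac{1}{\left(44 - 51\right) + 9678} - 29687 = \frac{1}{-7 + 9678} - 29687 = \frac{1}{9671} - 29687 = - \frac{287102976}{9671}$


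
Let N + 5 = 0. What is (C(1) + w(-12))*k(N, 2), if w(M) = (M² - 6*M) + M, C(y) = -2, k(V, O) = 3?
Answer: 606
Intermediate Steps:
N = -5 (N = -5 + 0 = -5)
w(M) = M² - 5*M
(C(1) + w(-12))*k(N, 2) = (-2 - 12*(-5 - 12))*3 = (-2 - 12*(-17))*3 = (-2 + 204)*3 = 202*3 = 606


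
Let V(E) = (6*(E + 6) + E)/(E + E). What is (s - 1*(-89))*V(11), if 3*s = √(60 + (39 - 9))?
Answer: 10057/22 + 113*√10/22 ≈ 473.38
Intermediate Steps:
s = √10 (s = √(60 + (39 - 9))/3 = √(60 + 30)/3 = √90/3 = (3*√10)/3 = √10 ≈ 3.1623)
V(E) = (36 + 7*E)/(2*E) (V(E) = (6*(6 + E) + E)/((2*E)) = ((36 + 6*E) + E)*(1/(2*E)) = (36 + 7*E)*(1/(2*E)) = (36 + 7*E)/(2*E))
(s - 1*(-89))*V(11) = (√10 - 1*(-89))*(7/2 + 18/11) = (√10 + 89)*(7/2 + 18*(1/11)) = (89 + √10)*(7/2 + 18/11) = (89 + √10)*(113/22) = 10057/22 + 113*√10/22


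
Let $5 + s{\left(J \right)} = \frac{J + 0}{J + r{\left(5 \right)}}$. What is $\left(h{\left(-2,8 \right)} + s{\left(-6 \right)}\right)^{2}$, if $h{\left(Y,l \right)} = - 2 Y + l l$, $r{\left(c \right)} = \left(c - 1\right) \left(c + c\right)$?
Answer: $\frac{1140624}{289} \approx 3946.8$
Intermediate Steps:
$r{\left(c \right)} = 2 c \left(-1 + c\right)$ ($r{\left(c \right)} = \left(-1 + c\right) 2 c = 2 c \left(-1 + c\right)$)
$s{\left(J \right)} = -5 + \frac{J}{40 + J}$ ($s{\left(J \right)} = -5 + \frac{J + 0}{J + 2 \cdot 5 \left(-1 + 5\right)} = -5 + \frac{J}{J + 2 \cdot 5 \cdot 4} = -5 + \frac{J}{J + 40} = -5 + \frac{J}{40 + J}$)
$h{\left(Y,l \right)} = l^{2} - 2 Y$ ($h{\left(Y,l \right)} = - 2 Y + l^{2} = l^{2} - 2 Y$)
$\left(h{\left(-2,8 \right)} + s{\left(-6 \right)}\right)^{2} = \left(\left(8^{2} - -4\right) + \frac{4 \left(-50 - -6\right)}{40 - 6}\right)^{2} = \left(\left(64 + 4\right) + \frac{4 \left(-50 + 6\right)}{34}\right)^{2} = \left(68 + 4 \cdot \frac{1}{34} \left(-44\right)\right)^{2} = \left(68 - \frac{88}{17}\right)^{2} = \left(\frac{1068}{17}\right)^{2} = \frac{1140624}{289}$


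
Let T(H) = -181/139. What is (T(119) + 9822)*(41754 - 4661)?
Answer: 50634801161/139 ≈ 3.6428e+8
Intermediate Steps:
T(H) = -181/139 (T(H) = -181*1/139 = -181/139)
(T(119) + 9822)*(41754 - 4661) = (-181/139 + 9822)*(41754 - 4661) = (1365077/139)*37093 = 50634801161/139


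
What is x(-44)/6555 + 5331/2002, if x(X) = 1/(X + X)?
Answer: 139778729/52492440 ≈ 2.6628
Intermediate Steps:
x(X) = 1/(2*X)
x(-44)/6555 + 5331/2002 = ((½)/(-44))/6555 + 5331/2002 = ((½)*(-1/44))*(1/6555) + 5331*(1/2002) = -1/88*1/6555 + 5331/2002 = -1/576840 + 5331/2002 = 139778729/52492440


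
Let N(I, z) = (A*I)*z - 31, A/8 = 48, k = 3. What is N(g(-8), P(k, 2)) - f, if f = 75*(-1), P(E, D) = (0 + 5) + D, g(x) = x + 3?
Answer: -13396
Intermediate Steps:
g(x) = 3 + x
A = 384 (A = 8*48 = 384)
P(E, D) = 5 + D
N(I, z) = -31 + 384*I*z (N(I, z) = (384*I)*z - 31 = 384*I*z - 31 = -31 + 384*I*z)
f = -75
N(g(-8), P(k, 2)) - f = (-31 + 384*(3 - 8)*(5 + 2)) - 1*(-75) = (-31 + 384*(-5)*7) + 75 = (-31 - 13440) + 75 = -13471 + 75 = -13396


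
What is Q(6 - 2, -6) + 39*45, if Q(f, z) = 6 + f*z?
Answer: 1737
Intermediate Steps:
Q(6 - 2, -6) + 39*45 = (6 + (6 - 2)*(-6)) + 39*45 = (6 + 4*(-6)) + 1755 = (6 - 24) + 1755 = -18 + 1755 = 1737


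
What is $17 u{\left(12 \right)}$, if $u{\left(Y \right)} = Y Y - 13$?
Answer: $2227$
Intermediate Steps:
$u{\left(Y \right)} = -13 + Y^{2}$ ($u{\left(Y \right)} = Y^{2} - 13 = -13 + Y^{2}$)
$17 u{\left(12 \right)} = 17 \left(-13 + 12^{2}\right) = 17 \left(-13 + 144\right) = 17 \cdot 131 = 2227$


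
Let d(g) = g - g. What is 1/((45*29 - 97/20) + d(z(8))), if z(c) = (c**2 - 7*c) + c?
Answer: 20/26003 ≈ 0.00076914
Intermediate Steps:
z(c) = c**2 - 6*c
d(g) = 0
1/((45*29 - 97/20) + d(z(8))) = 1/((45*29 - 97/20) + 0) = 1/((1305 - 97*1/20) + 0) = 1/((1305 - 97/20) + 0) = 1/(26003/20 + 0) = 1/(26003/20) = 20/26003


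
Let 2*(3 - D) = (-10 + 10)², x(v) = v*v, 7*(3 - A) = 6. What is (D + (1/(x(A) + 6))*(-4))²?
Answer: 1852321/269361 ≈ 6.8767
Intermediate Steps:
A = 15/7 (A = 3 - ⅐*6 = 3 - 6/7 = 15/7 ≈ 2.1429)
x(v) = v²
D = 3 (D = 3 - (-10 + 10)²/2 = 3 - ½*0² = 3 - ½*0 = 3 + 0 = 3)
(D + (1/(x(A) + 6))*(-4))² = (3 + (1/((15/7)² + 6))*(-4))² = (3 + (1/(225/49 + 6))*(-4))² = (3 + (1/(519/49))*(-4))² = (3 + ((49/519)*1)*(-4))² = (3 + (49/519)*(-4))² = (3 - 196/519)² = (1361/519)² = 1852321/269361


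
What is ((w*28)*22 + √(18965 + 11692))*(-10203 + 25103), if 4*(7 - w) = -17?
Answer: 103257000 + 14900*√30657 ≈ 1.0587e+8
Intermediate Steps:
w = 45/4 (w = 7 - ¼*(-17) = 7 + 17/4 = 45/4 ≈ 11.250)
((w*28)*22 + √(18965 + 11692))*(-10203 + 25103) = (((45/4)*28)*22 + √(18965 + 11692))*(-10203 + 25103) = (315*22 + √30657)*14900 = (6930 + √30657)*14900 = 103257000 + 14900*√30657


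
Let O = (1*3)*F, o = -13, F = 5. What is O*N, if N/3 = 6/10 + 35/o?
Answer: -1224/13 ≈ -94.154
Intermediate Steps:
N = -408/65 (N = 3*(6/10 + 35/(-13)) = 3*(6*(⅒) + 35*(-1/13)) = 3*(⅗ - 35/13) = 3*(-136/65) = -408/65 ≈ -6.2769)
O = 15 (O = (1*3)*5 = 3*5 = 15)
O*N = 15*(-408/65) = -1224/13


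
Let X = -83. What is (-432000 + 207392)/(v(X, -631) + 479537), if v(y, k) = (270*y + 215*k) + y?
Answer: -224608/321379 ≈ -0.69889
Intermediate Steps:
v(y, k) = 215*k + 271*y (v(y, k) = (215*k + 270*y) + y = 215*k + 271*y)
(-432000 + 207392)/(v(X, -631) + 479537) = (-432000 + 207392)/((215*(-631) + 271*(-83)) + 479537) = -224608/((-135665 - 22493) + 479537) = -224608/(-158158 + 479537) = -224608/321379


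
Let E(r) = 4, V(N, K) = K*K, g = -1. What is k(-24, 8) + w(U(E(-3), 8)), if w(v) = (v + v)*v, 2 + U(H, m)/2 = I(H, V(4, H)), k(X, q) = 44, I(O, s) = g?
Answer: 116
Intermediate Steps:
V(N, K) = K**2
I(O, s) = -1
U(H, m) = -6 (U(H, m) = -4 + 2*(-1) = -4 - 2 = -6)
w(v) = 2*v**2 (w(v) = (2*v)*v = 2*v**2)
k(-24, 8) + w(U(E(-3), 8)) = 44 + 2*(-6)**2 = 44 + 2*36 = 44 + 72 = 116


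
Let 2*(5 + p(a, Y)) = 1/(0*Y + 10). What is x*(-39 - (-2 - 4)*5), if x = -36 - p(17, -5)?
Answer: 5589/20 ≈ 279.45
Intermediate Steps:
p(a, Y) = -99/20 (p(a, Y) = -5 + 1/(2*(0*Y + 10)) = -5 + 1/(2*(0 + 10)) = -5 + (½)/10 = -5 + (½)*(⅒) = -5 + 1/20 = -99/20)
x = -621/20 (x = -36 - 1*(-99/20) = -36 + 99/20 = -621/20 ≈ -31.050)
x*(-39 - (-2 - 4)*5) = -621*(-39 - (-2 - 4)*5)/20 = -621*(-39 - (-6)*5)/20 = -621*(-39 - 1*(-30))/20 = -621*(-39 + 30)/20 = -621/20*(-9) = 5589/20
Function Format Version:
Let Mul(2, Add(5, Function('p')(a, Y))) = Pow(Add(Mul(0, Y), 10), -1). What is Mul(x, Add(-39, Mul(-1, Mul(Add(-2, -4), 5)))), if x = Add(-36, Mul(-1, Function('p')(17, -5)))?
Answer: Rational(5589, 20) ≈ 279.45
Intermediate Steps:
Function('p')(a, Y) = Rational(-99, 20) (Function('p')(a, Y) = Add(-5, Mul(Rational(1, 2), Pow(Add(Mul(0, Y), 10), -1))) = Add(-5, Mul(Rational(1, 2), Pow(Add(0, 10), -1))) = Add(-5, Mul(Rational(1, 2), Pow(10, -1))) = Add(-5, Mul(Rational(1, 2), Rational(1, 10))) = Add(-5, Rational(1, 20)) = Rational(-99, 20))
x = Rational(-621, 20) (x = Add(-36, Mul(-1, Rational(-99, 20))) = Add(-36, Rational(99, 20)) = Rational(-621, 20) ≈ -31.050)
Mul(x, Add(-39, Mul(-1, Mul(Add(-2, -4), 5)))) = Mul(Rational(-621, 20), Add(-39, Mul(-1, Mul(Add(-2, -4), 5)))) = Mul(Rational(-621, 20), Add(-39, Mul(-1, Mul(-6, 5)))) = Mul(Rational(-621, 20), Add(-39, Mul(-1, -30))) = Mul(Rational(-621, 20), Add(-39, 30)) = Mul(Rational(-621, 20), -9) = Rational(5589, 20)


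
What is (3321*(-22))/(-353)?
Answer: 73062/353 ≈ 206.97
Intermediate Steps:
(3321*(-22))/(-353) = -73062*(-1/353) = 73062/353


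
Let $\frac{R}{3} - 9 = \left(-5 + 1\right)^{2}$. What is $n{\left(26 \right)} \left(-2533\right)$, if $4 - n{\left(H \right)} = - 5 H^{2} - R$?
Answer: $-8761647$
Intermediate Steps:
$R = 75$ ($R = 27 + 3 \left(-5 + 1\right)^{2} = 27 + 3 \left(-4\right)^{2} = 27 + 3 \cdot 16 = 27 + 48 = 75$)
$n{\left(H \right)} = 79 + 5 H^{2}$ ($n{\left(H \right)} = 4 - \left(- 5 H^{2} - 75\right) = 4 - \left(-75 - 5 H^{2}\right) = 4 + \left(75 + 5 H^{2}\right) = 79 + 5 H^{2}$)
$n{\left(26 \right)} \left(-2533\right) = \left(79 + 5 \cdot 26^{2}\right) \left(-2533\right) = \left(79 + 5 \cdot 676\right) \left(-2533\right) = \left(79 + 3380\right) \left(-2533\right) = 3459 \left(-2533\right) = -8761647$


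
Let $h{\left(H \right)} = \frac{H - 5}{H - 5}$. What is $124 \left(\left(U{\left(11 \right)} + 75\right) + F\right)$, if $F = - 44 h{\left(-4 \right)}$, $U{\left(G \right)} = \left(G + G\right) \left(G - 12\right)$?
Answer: $1116$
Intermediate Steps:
$h{\left(H \right)} = 1$ ($h{\left(H \right)} = \frac{-5 + H}{-5 + H} = 1$)
$U{\left(G \right)} = 2 G \left(-12 + G\right)$
$F = -44$ ($F = \left(-44\right) 1 = -44$)
$124 \left(\left(U{\left(11 \right)} + 75\right) + F\right) = 124 \left(\left(2 \cdot 11 \left(-12 + 11\right) + 75\right) - 44\right) = 124 \left(\left(2 \cdot 11 \left(-1\right) + 75\right) - 44\right) = 124 \left(\left(-22 + 75\right) - 44\right) = 124 \left(53 - 44\right) = 124 \cdot 9 = 1116$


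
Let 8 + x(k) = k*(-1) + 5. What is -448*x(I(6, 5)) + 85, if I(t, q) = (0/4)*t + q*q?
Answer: 12629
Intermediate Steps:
I(t, q) = q**2 (I(t, q) = (0*(1/4))*t + q**2 = 0*t + q**2 = 0 + q**2 = q**2)
x(k) = -3 - k (x(k) = -8 + (k*(-1) + 5) = -8 + (-k + 5) = -8 + (5 - k) = -3 - k)
-448*x(I(6, 5)) + 85 = -448*(-3 - 1*5**2) + 85 = -448*(-3 - 1*25) + 85 = -448*(-3 - 25) + 85 = -448*(-28) + 85 = 12544 + 85 = 12629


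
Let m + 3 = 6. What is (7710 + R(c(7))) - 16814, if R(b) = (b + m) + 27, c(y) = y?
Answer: -9067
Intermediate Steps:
m = 3 (m = -3 + 6 = 3)
R(b) = 30 + b (R(b) = (b + 3) + 27 = (3 + b) + 27 = 30 + b)
(7710 + R(c(7))) - 16814 = (7710 + (30 + 7)) - 16814 = (7710 + 37) - 16814 = 7747 - 16814 = -9067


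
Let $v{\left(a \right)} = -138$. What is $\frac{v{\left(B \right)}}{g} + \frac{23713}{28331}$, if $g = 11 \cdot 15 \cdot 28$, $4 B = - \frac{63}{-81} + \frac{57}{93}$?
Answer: $\frac{17607397}{21814870} \approx 0.80713$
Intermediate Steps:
$B = \frac{97}{279}$ ($B = \frac{- \frac{63}{-81} + \frac{57}{93}}{4} = \frac{\left(-63\right) \left(- \frac{1}{81}\right) + 57 \cdot \frac{1}{93}}{4} = \frac{\frac{7}{9} + \frac{19}{31}}{4} = \frac{1}{4} \cdot \frac{388}{279} = \frac{97}{279} \approx 0.34767$)
$g = 4620$ ($g = 165 \cdot 28 = 4620$)
$\frac{v{\left(B \right)}}{g} + \frac{23713}{28331} = - \frac{138}{4620} + \frac{23713}{28331} = \left(-138\right) \frac{1}{4620} + 23713 \cdot \frac{1}{28331} = - \frac{23}{770} + \frac{23713}{28331} = \frac{17607397}{21814870}$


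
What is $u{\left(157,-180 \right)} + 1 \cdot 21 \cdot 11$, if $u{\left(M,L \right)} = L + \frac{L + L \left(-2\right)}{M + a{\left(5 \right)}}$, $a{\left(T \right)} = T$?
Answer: $\frac{469}{9} \approx 52.111$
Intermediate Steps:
$u{\left(M,L \right)} = L - \frac{L}{5 + M}$ ($u{\left(M,L \right)} = L + \frac{L + L \left(-2\right)}{M + 5} = L + \frac{L - 2 L}{5 + M} = L + \frac{\left(-1\right) L}{5 + M} = L - \frac{L}{5 + M}$)
$u{\left(157,-180 \right)} + 1 \cdot 21 \cdot 11 = - \frac{180 \left(4 + 157\right)}{5 + 157} + 1 \cdot 21 \cdot 11 = \left(-180\right) \frac{1}{162} \cdot 161 + 21 \cdot 11 = \left(-180\right) \frac{1}{162} \cdot 161 + 231 = - \frac{1610}{9} + 231 = \frac{469}{9}$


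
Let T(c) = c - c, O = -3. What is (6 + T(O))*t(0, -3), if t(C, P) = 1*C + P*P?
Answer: 54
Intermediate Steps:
T(c) = 0
t(C, P) = C + P²
(6 + T(O))*t(0, -3) = (6 + 0)*(0 + (-3)²) = 6*(0 + 9) = 6*9 = 54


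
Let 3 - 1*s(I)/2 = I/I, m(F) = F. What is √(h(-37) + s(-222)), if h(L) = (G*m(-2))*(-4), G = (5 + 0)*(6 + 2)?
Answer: 18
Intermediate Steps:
G = 40 (G = 5*8 = 40)
s(I) = 4 (s(I) = 6 - 2*I/I = 6 - 2*1 = 6 - 2 = 4)
h(L) = 320 (h(L) = (40*(-2))*(-4) = -80*(-4) = 320)
√(h(-37) + s(-222)) = √(320 + 4) = √324 = 18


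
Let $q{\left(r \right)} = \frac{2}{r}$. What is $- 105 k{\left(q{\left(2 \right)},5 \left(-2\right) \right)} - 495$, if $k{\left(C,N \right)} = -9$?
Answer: $450$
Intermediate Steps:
$- 105 k{\left(q{\left(2 \right)},5 \left(-2\right) \right)} - 495 = \left(-105\right) \left(-9\right) - 495 = 945 - 495 = 450$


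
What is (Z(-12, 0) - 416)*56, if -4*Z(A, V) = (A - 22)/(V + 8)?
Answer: -46473/2 ≈ -23237.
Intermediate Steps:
Z(A, V) = -(-22 + A)/(4*(8 + V)) (Z(A, V) = -(A - 22)/(4*(V + 8)) = -(-22 + A)/(4*(8 + V)))
(Z(-12, 0) - 416)*56 = ((22 - 1*(-12))/(4*(8 + 0)) - 416)*56 = ((¼)*(22 + 12)/8 - 416)*56 = ((¼)*(⅛)*34 - 416)*56 = (17/16 - 416)*56 = -6639/16*56 = -46473/2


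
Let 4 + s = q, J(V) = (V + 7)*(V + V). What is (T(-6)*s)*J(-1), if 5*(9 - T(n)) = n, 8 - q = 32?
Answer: 17136/5 ≈ 3427.2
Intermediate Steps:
q = -24 (q = 8 - 1*32 = 8 - 32 = -24)
T(n) = 9 - n/5
J(V) = 2*V*(7 + V) (J(V) = (7 + V)*(2*V) = 2*V*(7 + V))
s = -28 (s = -4 - 24 = -28)
(T(-6)*s)*J(-1) = ((9 - 1/5*(-6))*(-28))*(2*(-1)*(7 - 1)) = ((9 + 6/5)*(-28))*(2*(-1)*6) = ((51/5)*(-28))*(-12) = -1428/5*(-12) = 17136/5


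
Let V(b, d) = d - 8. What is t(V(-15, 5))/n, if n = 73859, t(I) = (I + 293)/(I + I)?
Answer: -145/221577 ≈ -0.00065440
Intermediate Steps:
V(b, d) = -8 + d
t(I) = (293 + I)/(2*I) (t(I) = (293 + I)/((2*I)) = (293 + I)*(1/(2*I)) = (293 + I)/(2*I))
t(V(-15, 5))/n = ((293 + (-8 + 5))/(2*(-8 + 5)))/73859 = ((½)*(293 - 3)/(-3))*(1/73859) = ((½)*(-⅓)*290)*(1/73859) = -145/3*1/73859 = -145/221577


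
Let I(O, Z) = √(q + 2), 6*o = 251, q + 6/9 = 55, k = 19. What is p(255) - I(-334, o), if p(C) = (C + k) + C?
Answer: 529 - 13*√3/3 ≈ 521.49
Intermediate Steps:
q = 163/3 (q = -⅔ + 55 = 163/3 ≈ 54.333)
o = 251/6 (o = (⅙)*251 = 251/6 ≈ 41.833)
p(C) = 19 + 2*C (p(C) = (C + 19) + C = (19 + C) + C = 19 + 2*C)
I(O, Z) = 13*√3/3 (I(O, Z) = √(163/3 + 2) = √(169/3) = 13*√3/3)
p(255) - I(-334, o) = (19 + 2*255) - 13*√3/3 = (19 + 510) - 13*√3/3 = 529 - 13*√3/3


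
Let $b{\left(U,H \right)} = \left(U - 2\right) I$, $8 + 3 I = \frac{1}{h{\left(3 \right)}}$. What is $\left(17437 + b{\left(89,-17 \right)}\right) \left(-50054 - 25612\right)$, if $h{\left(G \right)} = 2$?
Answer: $-1302930687$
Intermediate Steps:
$I = - \frac{5}{2}$ ($I = - \frac{8}{3} + \frac{1}{3 \cdot 2} = - \frac{8}{3} + \frac{1}{3} \cdot \frac{1}{2} = - \frac{8}{3} + \frac{1}{6} = - \frac{5}{2} \approx -2.5$)
$b{\left(U,H \right)} = 5 - \frac{5 U}{2}$ ($b{\left(U,H \right)} = \left(U - 2\right) \left(- \frac{5}{2}\right) = \left(-2 + U\right) \left(- \frac{5}{2}\right) = 5 - \frac{5 U}{2}$)
$\left(17437 + b{\left(89,-17 \right)}\right) \left(-50054 - 25612\right) = \left(17437 + \left(5 - \frac{445}{2}\right)\right) \left(-50054 - 25612\right) = \left(17437 + \left(5 - \frac{445}{2}\right)\right) \left(-75666\right) = \left(17437 - \frac{435}{2}\right) \left(-75666\right) = \frac{34439}{2} \left(-75666\right) = -1302930687$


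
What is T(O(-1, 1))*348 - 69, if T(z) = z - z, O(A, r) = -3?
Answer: -69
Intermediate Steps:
T(z) = 0
T(O(-1, 1))*348 - 69 = 0*348 - 69 = 0 - 69 = -69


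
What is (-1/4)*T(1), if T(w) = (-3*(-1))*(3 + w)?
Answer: -3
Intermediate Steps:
T(w) = 9 + 3*w (T(w) = 3*(3 + w) = 9 + 3*w)
(-1/4)*T(1) = (-1/4)*(9 + 3*1) = ((¼)*(-1))*(9 + 3) = -¼*12 = -3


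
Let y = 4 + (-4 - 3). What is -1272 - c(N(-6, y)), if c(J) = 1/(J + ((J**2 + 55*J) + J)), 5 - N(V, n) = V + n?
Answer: -1264369/994 ≈ -1272.0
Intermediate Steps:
y = -3 (y = 4 - 7 = -3)
N(V, n) = 5 - V - n (N(V, n) = 5 - (V + n) = 5 + (-V - n) = 5 - V - n)
c(J) = 1/(J**2 + 57*J) (c(J) = 1/(J + (J**2 + 56*J)) = 1/(J**2 + 57*J))
-1272 - c(N(-6, y)) = -1272 - 1/((5 - 1*(-6) - 1*(-3))*(57 + (5 - 1*(-6) - 1*(-3)))) = -1272 - 1/((5 + 6 + 3)*(57 + (5 + 6 + 3))) = -1272 - 1/(14*(57 + 14)) = -1272 - 1/(14*71) = -1272 - 1*1/994 = -1272 - 1/994 = -1264369/994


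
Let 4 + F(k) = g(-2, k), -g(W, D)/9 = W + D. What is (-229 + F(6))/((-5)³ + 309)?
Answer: -269/184 ≈ -1.4620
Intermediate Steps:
g(W, D) = -9*D - 9*W (g(W, D) = -9*(W + D) = -9*(D + W) = -9*D - 9*W)
F(k) = 14 - 9*k (F(k) = -4 + (-9*k - 9*(-2)) = -4 + (-9*k + 18) = -4 + (18 - 9*k) = 14 - 9*k)
(-229 + F(6))/((-5)³ + 309) = (-229 + (14 - 9*6))/((-5)³ + 309) = (-229 + (14 - 54))/(-125 + 309) = (-229 - 40)/184 = -269*1/184 = -269/184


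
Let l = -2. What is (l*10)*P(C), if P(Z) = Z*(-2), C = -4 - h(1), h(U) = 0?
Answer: -160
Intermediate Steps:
C = -4 (C = -4 - 1*0 = -4 + 0 = -4)
P(Z) = -2*Z
(l*10)*P(C) = (-2*10)*(-2*(-4)) = -20*8 = -160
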